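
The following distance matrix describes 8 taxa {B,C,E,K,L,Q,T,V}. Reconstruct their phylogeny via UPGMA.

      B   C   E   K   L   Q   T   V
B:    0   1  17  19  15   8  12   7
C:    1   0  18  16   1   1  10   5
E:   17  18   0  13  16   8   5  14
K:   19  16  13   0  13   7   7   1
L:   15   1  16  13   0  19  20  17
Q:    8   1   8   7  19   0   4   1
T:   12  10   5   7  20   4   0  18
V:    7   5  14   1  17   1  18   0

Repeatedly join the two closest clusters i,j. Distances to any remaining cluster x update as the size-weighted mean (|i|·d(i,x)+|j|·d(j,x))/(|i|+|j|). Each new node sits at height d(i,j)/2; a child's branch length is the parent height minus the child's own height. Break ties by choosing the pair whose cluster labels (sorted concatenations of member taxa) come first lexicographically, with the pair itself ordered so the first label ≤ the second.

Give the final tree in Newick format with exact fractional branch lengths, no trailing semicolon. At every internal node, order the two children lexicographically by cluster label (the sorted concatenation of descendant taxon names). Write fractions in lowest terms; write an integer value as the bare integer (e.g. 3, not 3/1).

iteration 1: select B,C (d=1); attach at lengths (1/2, 1/2); label the merged cluster BC
  updated: d(BC,E)=35/2, d(BC,K)=35/2, d(BC,L)=8, d(BC,Q)=9/2, d(BC,T)=11, d(BC,V)=6
iteration 2: select K,V (d=1); attach at lengths (1/2, 1/2); label the merged cluster KV
  updated: d(BC,KV)=47/4, d(E,KV)=27/2, d(KV,L)=15, d(KV,Q)=4, d(KV,T)=25/2
iteration 3: select KV,Q (d=4); attach at lengths (3/2, 2); label the merged cluster KQV
  updated: d(BC,KQV)=28/3, d(E,KQV)=35/3, d(KQV,L)=49/3, d(KQV,T)=29/3
iteration 4: select E,T (d=5); attach at lengths (5/2, 5/2); label the merged cluster ET
  updated: d(BC,ET)=57/4, d(ET,KQV)=32/3, d(ET,L)=18
iteration 5: select BC,L (d=8); attach at lengths (7/2, 4); label the merged cluster BCL
  updated: d(BCL,ET)=31/2, d(BCL,KQV)=35/3
iteration 6: select ET,KQV (d=32/3); attach at lengths (17/6, 10/3); label the merged cluster EKQTV
  updated: d(BCL,EKQTV)=66/5
iteration 7: select BCL,EKQTV (d=66/5); attach at lengths (13/5, 19/15); label the merged cluster BCEKLQTV
final tree: (((B:1/2,C:1/2):7/2,L:4):13/5,((E:5/2,T:5/2):17/6,((K:1/2,V:1/2):3/2,Q:2):10/3):19/15)
total length: 841/30

(((B:1/2,C:1/2):7/2,L:4):13/5,((E:5/2,T:5/2):17/6,((K:1/2,V:1/2):3/2,Q:2):10/3):19/15)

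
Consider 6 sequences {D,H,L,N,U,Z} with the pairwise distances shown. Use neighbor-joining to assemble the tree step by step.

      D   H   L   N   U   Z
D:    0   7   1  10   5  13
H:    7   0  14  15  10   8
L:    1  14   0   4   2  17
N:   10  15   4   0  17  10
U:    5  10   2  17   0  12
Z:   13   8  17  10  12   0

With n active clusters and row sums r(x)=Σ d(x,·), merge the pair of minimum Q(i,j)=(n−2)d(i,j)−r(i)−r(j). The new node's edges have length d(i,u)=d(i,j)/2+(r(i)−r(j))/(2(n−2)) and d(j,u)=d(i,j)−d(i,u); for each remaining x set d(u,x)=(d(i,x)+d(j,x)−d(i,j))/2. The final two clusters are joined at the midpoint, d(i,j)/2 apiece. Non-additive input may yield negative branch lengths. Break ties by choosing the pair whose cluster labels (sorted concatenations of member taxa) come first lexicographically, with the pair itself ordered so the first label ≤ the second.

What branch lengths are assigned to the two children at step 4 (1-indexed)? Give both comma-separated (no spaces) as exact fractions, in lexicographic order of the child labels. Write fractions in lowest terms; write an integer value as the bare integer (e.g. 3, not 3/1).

1. join H+Z (d=8, Q=-82) ⇒ HZ; edges |H|=13/4, |Z|=19/4
  updated: d(D,HZ)=6, d(HZ,L)=23/2, d(HZ,N)=17/2, d(HZ,U)=7
2. join HZ+N (d=17/2, Q=-47) ⇒ HNZ; edges |HZ|=19/6, |N|=16/3
  updated: d(D,HNZ)=15/4, d(HNZ,L)=7/2, d(HNZ,U)=31/4
3. join D+HNZ (d=15/4, Q=-69/4) ⇒ DHNZ; edges |D|=9/16, |HNZ|=51/16
  updated: d(DHNZ,L)=3/8, d(DHNZ,U)=9/2
4. join DHNZ+L (d=3/8, Q=-55/8) ⇒ DHLNZ; edges |DHNZ|=23/16, |L|=-17/16
  updated: d(DHLNZ,U)=49/16
5. join DHLNZ+U (d=49/16) ⇒ DHLNUZ; edges |DHLNZ|=49/32, |U|=49/32
final tree: (((D:9/16,((H:13/4,Z:19/4):19/6,N:16/3):51/16):23/16,L:-17/16):49/32,U:49/32)
total length: 379/16

23/16,-17/16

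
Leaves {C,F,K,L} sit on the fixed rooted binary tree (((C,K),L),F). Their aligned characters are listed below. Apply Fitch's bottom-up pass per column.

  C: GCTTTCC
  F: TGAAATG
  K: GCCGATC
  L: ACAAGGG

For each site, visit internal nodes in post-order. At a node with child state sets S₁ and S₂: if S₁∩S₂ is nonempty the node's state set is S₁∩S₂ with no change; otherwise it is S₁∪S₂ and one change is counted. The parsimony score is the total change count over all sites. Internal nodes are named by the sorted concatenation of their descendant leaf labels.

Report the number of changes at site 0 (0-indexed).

2

CK@0: {G} ∩ {G} = {G} (intersection, +0)
CKL@0: {G} ∪ {A} = {A,G} (union, +1)
CFKL@0: {A,G} ∪ {T} = {A,G,T} (union, +1)
CK@1: {C} ∩ {C} = {C} (intersection, +0)
CKL@1: {C} ∩ {C} = {C} (intersection, +0)
CFKL@1: {C} ∪ {G} = {C,G} (union, +1)
CK@2: {T} ∪ {C} = {C,T} (union, +1)
CKL@2: {C,T} ∪ {A} = {A,C,T} (union, +1)
CFKL@2: {A,C,T} ∩ {A} = {A} (intersection, +0)
CK@3: {T} ∪ {G} = {G,T} (union, +1)
CKL@3: {G,T} ∪ {A} = {A,G,T} (union, +1)
CFKL@3: {A,G,T} ∩ {A} = {A} (intersection, +0)
CK@4: {T} ∪ {A} = {A,T} (union, +1)
CKL@4: {A,T} ∪ {G} = {A,G,T} (union, +1)
CFKL@4: {A,G,T} ∩ {A} = {A} (intersection, +0)
CK@5: {C} ∪ {T} = {C,T} (union, +1)
CKL@5: {C,T} ∪ {G} = {C,G,T} (union, +1)
CFKL@5: {C,G,T} ∩ {T} = {T} (intersection, +0)
CK@6: {C} ∩ {C} = {C} (intersection, +0)
CKL@6: {C} ∪ {G} = {C,G} (union, +1)
CFKL@6: {C,G} ∩ {G} = {G} (intersection, +0)
per-site changes: [2, 1, 2, 2, 2, 2, 1]; total = 12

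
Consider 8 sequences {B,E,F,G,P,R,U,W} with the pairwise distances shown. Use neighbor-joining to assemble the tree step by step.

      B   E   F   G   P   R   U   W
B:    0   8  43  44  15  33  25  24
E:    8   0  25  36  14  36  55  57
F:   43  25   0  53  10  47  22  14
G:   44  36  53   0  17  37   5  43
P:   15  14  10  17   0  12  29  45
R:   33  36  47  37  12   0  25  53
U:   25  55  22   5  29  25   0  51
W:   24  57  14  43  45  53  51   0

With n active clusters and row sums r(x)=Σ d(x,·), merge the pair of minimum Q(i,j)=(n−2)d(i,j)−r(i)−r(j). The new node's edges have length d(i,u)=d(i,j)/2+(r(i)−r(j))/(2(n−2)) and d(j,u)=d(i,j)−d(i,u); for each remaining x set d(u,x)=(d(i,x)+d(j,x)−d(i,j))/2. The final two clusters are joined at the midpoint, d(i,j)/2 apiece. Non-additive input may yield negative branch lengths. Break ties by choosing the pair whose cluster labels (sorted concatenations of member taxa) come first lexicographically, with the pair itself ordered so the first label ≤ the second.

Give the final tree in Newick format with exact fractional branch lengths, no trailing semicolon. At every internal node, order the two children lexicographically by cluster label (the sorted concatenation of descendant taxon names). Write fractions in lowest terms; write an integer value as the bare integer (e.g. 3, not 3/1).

iteration 1: select F,W (d=14, Q=-417); attach at lengths (11/12, 157/12); label the merged cluster FW
  updated: d(B,FW)=53/2, d(E,FW)=34, d(FW,G)=41, d(FW,P)=41/2, d(FW,R)=43, d(FW,U)=59/2
iteration 2: select G,U (d=5, Q=-647/2); attach at lengths (73/20, 27/20); label the merged cluster GU
  updated: d(B,GU)=32, d(E,GU)=43, d(FW,GU)=131/4, d(GU,P)=41/2, d(GU,R)=57/2
iteration 3: select B,E (d=8, Q=-435/2); attach at lengths (23/16, 105/16); label the merged cluster BE
  updated: d(BE,FW)=105/4, d(BE,GU)=67/2, d(BE,P)=21/2, d(BE,R)=61/2
iteration 4: select BE,FW (d=105/4, Q=-289/2); attach at lengths (19/2, 67/4); label the merged cluster BEFW
  updated: d(BEFW,GU)=20, d(BEFW,P)=19/8, d(BEFW,R)=189/8
iteration 5: select BEFW,P (d=19/8, Q=-609/8); attach at lengths (127/32, -51/32); label the merged cluster BEFPW
  updated: d(BEFPW,GU)=305/16, d(BEFPW,R)=133/8
iteration 6: select BEFPW,GU (d=305/16, Q=-1027/16); attach at lengths (115/32, 495/32); label the merged cluster BEFGPUW
  updated: d(BEFGPUW,R)=417/32
iteration 7: select BEFGPUW,R (d=417/32); attach at lengths (417/64, 417/64); label the merged cluster BEFGPRUW
final tree: (((((B:23/16,E:105/16):19/2,(F:11/12,W:157/12):67/4):127/32,P:-51/32):115/32,(G:73/20,U:27/20):495/32):417/64,R:417/64)
total length: 2807/32

(((((B:23/16,E:105/16):19/2,(F:11/12,W:157/12):67/4):127/32,P:-51/32):115/32,(G:73/20,U:27/20):495/32):417/64,R:417/64)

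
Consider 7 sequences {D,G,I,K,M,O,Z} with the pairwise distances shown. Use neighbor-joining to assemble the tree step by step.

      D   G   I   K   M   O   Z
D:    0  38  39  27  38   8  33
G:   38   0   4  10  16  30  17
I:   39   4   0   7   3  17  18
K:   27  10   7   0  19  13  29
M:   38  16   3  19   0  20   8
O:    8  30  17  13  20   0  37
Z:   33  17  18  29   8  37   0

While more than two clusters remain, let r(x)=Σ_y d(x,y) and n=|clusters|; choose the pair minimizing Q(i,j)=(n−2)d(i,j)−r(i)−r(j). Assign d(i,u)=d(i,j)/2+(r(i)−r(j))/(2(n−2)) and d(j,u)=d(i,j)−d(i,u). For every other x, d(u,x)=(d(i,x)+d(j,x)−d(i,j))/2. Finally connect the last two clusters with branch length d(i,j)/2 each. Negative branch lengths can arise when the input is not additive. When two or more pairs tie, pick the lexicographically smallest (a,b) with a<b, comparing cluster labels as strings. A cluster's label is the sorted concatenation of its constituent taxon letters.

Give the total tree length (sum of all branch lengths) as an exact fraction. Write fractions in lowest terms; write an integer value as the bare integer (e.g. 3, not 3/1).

step 1: merge (D,O) at d=8, Q=-268; branch lengths D→49/5, O→-9/5; new cluster DO
  updated: d(DO,G)=30, d(DO,I)=24, d(DO,K)=16, d(DO,M)=25, d(DO,Z)=31
step 2: merge (DO,K) at d=16, Q=-143; branch lengths DO→109/8, K→19/8; new cluster DKO
  updated: d(DKO,G)=12, d(DKO,I)=15/2, d(DKO,M)=14, d(DKO,Z)=22
step 3: merge (M,Z) at d=8, Q=-82; branch lengths M→0, Z→8; new cluster MZ
  updated: d(DKO,MZ)=14, d(G,MZ)=25/2, d(I,MZ)=13/2
step 4: merge (DKO,MZ) at d=14, Q=-77/2; branch lengths DKO→57/8, MZ→55/8; new cluster DKMOZ
  updated: d(DKMOZ,G)=21/4, d(DKMOZ,I)=0
step 5: merge (DKMOZ,G) at d=21/4, Q=-37/4; branch lengths DKMOZ→5/8, G→37/8; new cluster DGKMOZ
  updated: d(DGKMOZ,I)=-5/8
step 6: merge (DGKMOZ,I) at d=-5/8; branch lengths DGKMOZ→-5/16, I→-5/16; new cluster DGIKMOZ
final tree: (((((D:49/5,O:-9/5):109/8,K:19/8):57/8,(M:0,Z:8):55/8):5/8,G:37/8):-5/16,I:-5/16)
total length: 405/8

405/8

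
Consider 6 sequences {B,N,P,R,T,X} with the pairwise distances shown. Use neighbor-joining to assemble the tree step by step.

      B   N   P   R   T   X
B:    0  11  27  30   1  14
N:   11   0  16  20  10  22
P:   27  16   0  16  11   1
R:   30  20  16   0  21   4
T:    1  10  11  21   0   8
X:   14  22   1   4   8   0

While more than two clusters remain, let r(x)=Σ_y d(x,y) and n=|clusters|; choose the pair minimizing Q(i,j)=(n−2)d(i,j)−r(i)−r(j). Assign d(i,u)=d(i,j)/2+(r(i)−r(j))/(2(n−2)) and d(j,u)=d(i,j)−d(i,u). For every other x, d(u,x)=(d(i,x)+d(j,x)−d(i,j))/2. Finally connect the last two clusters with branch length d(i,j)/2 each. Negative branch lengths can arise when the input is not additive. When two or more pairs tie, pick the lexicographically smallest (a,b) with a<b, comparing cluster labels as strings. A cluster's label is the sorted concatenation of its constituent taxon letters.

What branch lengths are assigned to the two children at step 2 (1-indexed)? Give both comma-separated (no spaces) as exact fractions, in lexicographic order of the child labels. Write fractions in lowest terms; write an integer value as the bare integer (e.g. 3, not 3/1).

1. join B+T (d=1, Q=-130) ⇒ BT; edges |B|=9/2, |T|=-7/2
  updated: d(BT,N)=10, d(BT,P)=37/2, d(BT,R)=25, d(BT,X)=21/2
2. join BT+N (d=10, Q=-102) ⇒ BNT; edges |BT|=13/3, |N|=17/3
  updated: d(BNT,P)=49/4, d(BNT,R)=35/2, d(BNT,X)=45/4
3. join BNT+P (d=49/4, Q=-183/4) ⇒ BNPT; edges |BNT|=145/16, |P|=51/16
  updated: d(BNPT,R)=85/8, d(BNPT,X)=0
4. join BNPT+R (d=85/8, Q=-117/8) ⇒ BNPRT; edges |BNPT|=53/16, |R|=117/16
  updated: d(BNPRT,X)=-53/16
5. join BNPRT+X (d=-53/16) ⇒ BNPRTX; edges |BNPRT|=-53/32, |X|=-53/32
final tree: (((((B:9/2,T:-7/2):13/3,N:17/3):145/16,P:51/16):53/16,R:117/16):-53/32,X:-53/32)
total length: 489/16

13/3,17/3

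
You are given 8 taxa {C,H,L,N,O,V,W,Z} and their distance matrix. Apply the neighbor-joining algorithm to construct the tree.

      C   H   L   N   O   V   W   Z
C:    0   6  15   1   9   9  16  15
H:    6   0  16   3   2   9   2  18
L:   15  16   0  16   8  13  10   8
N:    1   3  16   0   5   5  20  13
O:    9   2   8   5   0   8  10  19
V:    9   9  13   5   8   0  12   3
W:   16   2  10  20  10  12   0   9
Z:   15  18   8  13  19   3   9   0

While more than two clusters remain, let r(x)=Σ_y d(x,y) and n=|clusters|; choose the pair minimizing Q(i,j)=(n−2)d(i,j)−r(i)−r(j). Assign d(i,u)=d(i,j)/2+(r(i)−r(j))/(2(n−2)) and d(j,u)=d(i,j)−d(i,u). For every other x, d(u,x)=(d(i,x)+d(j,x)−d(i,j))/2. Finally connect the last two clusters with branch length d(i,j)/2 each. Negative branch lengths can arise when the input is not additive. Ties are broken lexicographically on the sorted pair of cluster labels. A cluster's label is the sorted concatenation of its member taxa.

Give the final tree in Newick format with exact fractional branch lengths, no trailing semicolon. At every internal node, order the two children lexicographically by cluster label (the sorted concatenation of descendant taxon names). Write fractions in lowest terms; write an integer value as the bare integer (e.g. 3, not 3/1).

iteration 1: select C,N (d=1, Q=-128); attach at lengths (7/6, -1/6); label the merged cluster CN
  updated: d(CN,H)=4, d(CN,L)=15, d(CN,O)=13/2, d(CN,V)=13/2, d(CN,W)=35/2, d(CN,Z)=27/2
iteration 2: select V,Z (d=3, Q=-107); attach at lengths (-2/5, 17/5); label the merged cluster VZ
  updated: d(CN,VZ)=17/2, d(H,VZ)=12, d(L,VZ)=9, d(O,VZ)=12, d(VZ,W)=9
iteration 3: select H,W (d=2, Q=-153/2); attach at lengths (-9/16, 41/16); label the merged cluster HW
  updated: d(CN,HW)=39/4, d(HW,L)=12, d(HW,O)=5, d(HW,VZ)=19/2
iteration 4: select L,VZ (d=9, Q=-56); attach at lengths (16/3, 11/3); label the merged cluster LVZ
  updated: d(CN,LVZ)=29/4, d(HW,LVZ)=25/4, d(LVZ,O)=11/2
iteration 5: select CN,LVZ (d=29/4, Q=-28); attach at lengths (19/4, 5/2); label the merged cluster CLNVZ
  updated: d(CLNVZ,HW)=35/8, d(CLNVZ,O)=19/8
iteration 6: select CLNVZ,HW (d=35/8, Q=-47/4); attach at lengths (7/8, 7/2); label the merged cluster CHLNVWZ
  updated: d(CHLNVWZ,O)=3/2
iteration 7: select CHLNVWZ,O (d=3/2); attach at lengths (3/4, 3/4); label the merged cluster CHLNOVWZ
final tree: ((((C:7/6,N:-1/6):19/4,(L:16/3,(V:-2/5,Z:17/5):11/3):5/2):7/8,(H:-9/16,W:41/16):7/2):3/4,O:3/4)
total length: 225/8

((((C:7/6,N:-1/6):19/4,(L:16/3,(V:-2/5,Z:17/5):11/3):5/2):7/8,(H:-9/16,W:41/16):7/2):3/4,O:3/4)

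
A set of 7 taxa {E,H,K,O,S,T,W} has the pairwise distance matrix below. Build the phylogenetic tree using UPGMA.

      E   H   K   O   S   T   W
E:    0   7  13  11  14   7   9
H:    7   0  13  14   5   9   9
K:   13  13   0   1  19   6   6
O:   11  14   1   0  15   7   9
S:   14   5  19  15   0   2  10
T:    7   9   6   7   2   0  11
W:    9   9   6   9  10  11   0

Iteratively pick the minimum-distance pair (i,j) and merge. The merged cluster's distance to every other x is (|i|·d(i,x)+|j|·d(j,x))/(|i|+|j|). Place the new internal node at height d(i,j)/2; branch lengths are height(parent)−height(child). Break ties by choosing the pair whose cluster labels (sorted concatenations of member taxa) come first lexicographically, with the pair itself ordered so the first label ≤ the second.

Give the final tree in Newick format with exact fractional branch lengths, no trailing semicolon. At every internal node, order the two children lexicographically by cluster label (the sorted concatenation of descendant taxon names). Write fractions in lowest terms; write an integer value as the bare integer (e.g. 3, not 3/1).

(((E:7/2,H:7/2):7/8,(S:1,T:1):27/8):4/3,((K:1/2,O:1/2):13/4,W:15/4):47/24)

iteration 1: select K,O (d=1); attach at lengths (1/2, 1/2); label the merged cluster KO
  updated: d(E,KO)=12, d(H,KO)=27/2, d(KO,S)=17, d(KO,T)=13/2, d(KO,W)=15/2
iteration 2: select S,T (d=2); attach at lengths (1, 1); label the merged cluster ST
  updated: d(E,ST)=21/2, d(H,ST)=7, d(KO,ST)=47/4, d(ST,W)=21/2
iteration 3: select E,H (d=7); attach at lengths (7/2, 7/2); label the merged cluster EH
  updated: d(EH,KO)=51/4, d(EH,ST)=35/4, d(EH,W)=9
iteration 4: select KO,W (d=15/2); attach at lengths (13/4, 15/4); label the merged cluster KOW
  updated: d(EH,KOW)=23/2, d(KOW,ST)=34/3
iteration 5: select EH,ST (d=35/4); attach at lengths (7/8, 27/8); label the merged cluster EHST
  updated: d(EHST,KOW)=137/12
iteration 6: select EHST,KOW (d=137/12); attach at lengths (4/3, 47/24); label the merged cluster EHKOSTW
final tree: (((E:7/2,H:7/2):7/8,(S:1,T:1):27/8):4/3,((K:1/2,O:1/2):13/4,W:15/4):47/24)
total length: 589/24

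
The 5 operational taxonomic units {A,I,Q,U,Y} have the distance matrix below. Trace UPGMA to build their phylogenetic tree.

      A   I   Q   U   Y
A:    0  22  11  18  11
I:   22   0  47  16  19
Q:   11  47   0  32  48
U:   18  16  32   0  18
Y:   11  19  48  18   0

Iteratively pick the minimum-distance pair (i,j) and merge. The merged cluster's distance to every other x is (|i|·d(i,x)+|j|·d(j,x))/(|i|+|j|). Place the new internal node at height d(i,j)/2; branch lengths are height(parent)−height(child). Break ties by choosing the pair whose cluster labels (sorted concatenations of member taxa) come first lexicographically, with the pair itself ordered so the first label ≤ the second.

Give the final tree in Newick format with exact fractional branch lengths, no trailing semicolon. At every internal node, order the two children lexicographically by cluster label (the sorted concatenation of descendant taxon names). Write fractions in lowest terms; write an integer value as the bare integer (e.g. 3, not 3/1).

1. join A+Q (d=11) ⇒ AQ; edges |A|=11/2, |Q|=11/2
  updated: d(AQ,I)=69/2, d(AQ,U)=25, d(AQ,Y)=59/2
2. join I+U (d=16) ⇒ IU; edges |I|=8, |U|=8
  updated: d(AQ,IU)=119/4, d(IU,Y)=37/2
3. join IU+Y (d=37/2) ⇒ IUY; edges |IU|=5/4, |Y|=37/4
  updated: d(AQ,IUY)=89/3
4. join AQ+IUY (d=89/3) ⇒ AIQUY; edges |AQ|=28/3, |IUY|=67/12
final tree: ((A:11/2,Q:11/2):28/3,((I:8,U:8):5/4,Y:37/4):67/12)
total length: 629/12

((A:11/2,Q:11/2):28/3,((I:8,U:8):5/4,Y:37/4):67/12)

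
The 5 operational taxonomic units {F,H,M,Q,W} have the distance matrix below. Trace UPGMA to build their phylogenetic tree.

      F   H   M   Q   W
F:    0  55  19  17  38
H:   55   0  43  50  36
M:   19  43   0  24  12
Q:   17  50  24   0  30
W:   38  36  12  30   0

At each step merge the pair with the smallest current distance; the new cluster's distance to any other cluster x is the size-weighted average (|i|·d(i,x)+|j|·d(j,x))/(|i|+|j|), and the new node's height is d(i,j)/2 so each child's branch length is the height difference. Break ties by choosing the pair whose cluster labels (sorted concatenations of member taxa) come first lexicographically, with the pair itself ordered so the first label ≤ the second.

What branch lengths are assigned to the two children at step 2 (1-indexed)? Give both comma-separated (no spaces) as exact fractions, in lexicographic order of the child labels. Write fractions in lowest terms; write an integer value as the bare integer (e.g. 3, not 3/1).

iteration 1: select M,W (d=12); attach at lengths (6, 6); label the merged cluster MW
  updated: d(F,MW)=57/2, d(H,MW)=79/2, d(MW,Q)=27
iteration 2: select F,Q (d=17); attach at lengths (17/2, 17/2); label the merged cluster FQ
  updated: d(FQ,H)=105/2, d(FQ,MW)=111/4
iteration 3: select FQ,MW (d=111/4); attach at lengths (43/8, 63/8); label the merged cluster FMQW
  updated: d(FMQW,H)=46
iteration 4: select FMQW,H (d=46); attach at lengths (73/8, 23); label the merged cluster FHMQW
final tree: (((F:17/2,Q:17/2):43/8,(M:6,W:6):63/8):73/8,H:23)
total length: 595/8

17/2,17/2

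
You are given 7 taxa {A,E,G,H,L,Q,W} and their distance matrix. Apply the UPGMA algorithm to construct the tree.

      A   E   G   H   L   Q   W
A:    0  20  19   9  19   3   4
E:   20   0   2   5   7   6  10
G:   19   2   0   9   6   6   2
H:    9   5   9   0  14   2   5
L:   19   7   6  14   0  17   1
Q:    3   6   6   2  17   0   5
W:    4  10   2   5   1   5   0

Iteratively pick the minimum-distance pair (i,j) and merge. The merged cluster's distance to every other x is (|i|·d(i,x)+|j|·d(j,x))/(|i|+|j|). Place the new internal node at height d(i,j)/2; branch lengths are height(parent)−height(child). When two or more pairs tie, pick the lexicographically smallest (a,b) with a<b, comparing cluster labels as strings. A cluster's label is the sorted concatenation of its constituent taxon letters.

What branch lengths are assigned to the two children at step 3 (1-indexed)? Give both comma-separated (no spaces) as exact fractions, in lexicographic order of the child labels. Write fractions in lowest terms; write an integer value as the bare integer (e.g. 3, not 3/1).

step 1: merge (L,W) at d=1; branch lengths L→1/2, W→1/2; new cluster LW
  updated: d(A,LW)=23/2, d(E,LW)=17/2, d(G,LW)=4, d(H,LW)=19/2, d(LW,Q)=11
step 2: merge (E,G) at d=2; branch lengths E→1, G→1; new cluster EG
  updated: d(A,EG)=39/2, d(EG,H)=7, d(EG,LW)=25/4, d(EG,Q)=6
step 3: merge (H,Q) at d=2; branch lengths H→1, Q→1; new cluster HQ
  updated: d(A,HQ)=6, d(EG,HQ)=13/2, d(HQ,LW)=41/4
step 4: merge (A,HQ) at d=6; branch lengths A→3, HQ→2; new cluster AHQ
  updated: d(AHQ,EG)=65/6, d(AHQ,LW)=32/3
step 5: merge (EG,LW) at d=25/4; branch lengths EG→17/8, LW→21/8; new cluster EGLW
  updated: d(AHQ,EGLW)=43/4
step 6: merge (AHQ,EGLW) at d=43/4; branch lengths AHQ→19/8, EGLW→9/4; new cluster AEGHLQW
final tree: ((A:3,(H:1,Q:1):2):19/8,((E:1,G:1):17/8,(L:1/2,W:1/2):21/8):9/4)
total length: 155/8

1,1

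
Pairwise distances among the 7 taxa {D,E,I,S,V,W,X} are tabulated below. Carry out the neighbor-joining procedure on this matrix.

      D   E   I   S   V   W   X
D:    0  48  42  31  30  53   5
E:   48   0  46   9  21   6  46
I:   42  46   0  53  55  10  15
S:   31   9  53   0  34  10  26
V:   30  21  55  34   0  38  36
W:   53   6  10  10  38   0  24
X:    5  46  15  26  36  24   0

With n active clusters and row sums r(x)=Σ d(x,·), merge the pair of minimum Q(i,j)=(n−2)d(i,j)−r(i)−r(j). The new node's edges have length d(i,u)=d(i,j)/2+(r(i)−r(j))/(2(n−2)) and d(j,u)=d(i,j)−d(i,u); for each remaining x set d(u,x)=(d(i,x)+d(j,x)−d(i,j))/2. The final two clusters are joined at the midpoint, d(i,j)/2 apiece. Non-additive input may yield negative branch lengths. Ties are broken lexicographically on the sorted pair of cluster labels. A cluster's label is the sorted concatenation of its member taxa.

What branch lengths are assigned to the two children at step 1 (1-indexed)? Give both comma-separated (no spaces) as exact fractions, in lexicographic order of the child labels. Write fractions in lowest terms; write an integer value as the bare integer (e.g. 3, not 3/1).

41/5,-16/5

step 1: merge (D,X) at d=5, Q=-336; branch lengths D→41/5, X→-16/5; new cluster DX
  updated: d(DX,E)=89/2, d(DX,I)=26, d(DX,S)=26, d(DX,V)=61/2, d(DX,W)=36
step 2: merge (I,W) at d=10, Q=-250; branch lengths I→65/4, W→-25/4; new cluster IW
  updated: d(DX,IW)=26, d(E,IW)=21, d(IW,S)=53/2, d(IW,V)=83/2
step 3: merge (DX,IW) at d=26, Q=-164; branch lengths DX→15, IW→11; new cluster DIWX
  updated: d(DIWX,E)=79/4, d(DIWX,S)=53/4, d(DIWX,V)=23
step 4: merge (DIWX,V) at d=23, Q=-88; branch lengths DIWX→6, V→17; new cluster DIVWX
  updated: d(DIVWX,E)=71/8, d(DIVWX,S)=97/8
step 5: merge (DIVWX,E) at d=71/8, Q=-30; branch lengths DIVWX→6, E→23/8; new cluster DEIVWX
  updated: d(DEIVWX,S)=49/8
step 6: merge (DEIVWX,S) at d=49/8; branch lengths DEIVWX→49/16, S→49/16; new cluster DEISVWX
final tree: (((((D:41/5,X:-16/5):15,(I:65/4,W:-25/4):11):6,V:17):6,E:23/8):49/16,S:49/16)
total length: 79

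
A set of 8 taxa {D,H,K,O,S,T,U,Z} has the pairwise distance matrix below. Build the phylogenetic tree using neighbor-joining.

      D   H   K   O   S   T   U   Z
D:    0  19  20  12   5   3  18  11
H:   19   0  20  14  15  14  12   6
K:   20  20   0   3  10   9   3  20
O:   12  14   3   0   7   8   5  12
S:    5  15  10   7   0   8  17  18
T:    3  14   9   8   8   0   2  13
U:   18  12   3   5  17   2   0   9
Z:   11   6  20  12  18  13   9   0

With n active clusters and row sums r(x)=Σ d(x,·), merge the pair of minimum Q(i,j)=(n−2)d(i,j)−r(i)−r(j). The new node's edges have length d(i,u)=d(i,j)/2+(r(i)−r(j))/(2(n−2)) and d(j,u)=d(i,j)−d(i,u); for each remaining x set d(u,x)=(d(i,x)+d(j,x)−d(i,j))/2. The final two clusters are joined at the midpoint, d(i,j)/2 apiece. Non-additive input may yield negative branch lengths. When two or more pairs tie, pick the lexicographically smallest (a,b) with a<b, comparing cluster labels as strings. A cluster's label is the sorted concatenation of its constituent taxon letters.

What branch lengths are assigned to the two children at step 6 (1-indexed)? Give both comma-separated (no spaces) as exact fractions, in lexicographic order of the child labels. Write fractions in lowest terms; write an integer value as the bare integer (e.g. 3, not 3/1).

1. join H+Z (d=6, Q=-153) ⇒ HZ; edges |H|=47/12, |Z|=25/12
  updated: d(D,HZ)=12, d(HZ,K)=17, d(HZ,O)=10, d(HZ,S)=27/2, d(HZ,T)=21/2, d(HZ,U)=15/2
2. join D+S (d=5, Q=-211/2) ⇒ DS; edges |D|=69/20, |S|=31/20
  updated: d(DS,HZ)=41/4, d(DS,K)=25/2, d(DS,O)=7, d(DS,T)=3, d(DS,U)=15
3. join DS+T (d=3, Q=-273/4) ⇒ DST; edges |DS|=109/32, |T|=-13/32
  updated: d(DST,HZ)=71/8, d(DST,K)=37/4, d(DST,O)=6, d(DST,U)=7
4. join DST+HZ (d=71/8, Q=-383/8) ⇒ DHSTZ; edges |DST|=115/48, |HZ|=311/48
  updated: d(DHSTZ,K)=139/16, d(DHSTZ,O)=57/16, d(DHSTZ,U)=45/16
5. join DHSTZ+U (d=45/16, Q=-81/4) ⇒ DHSTUZ; edges |DHSTZ|=79/32, |U|=11/32
  updated: d(DHSTUZ,K)=71/16, d(DHSTUZ,O)=23/8
6. join DHSTUZ+K (d=71/16, Q=-165/16) ⇒ DHKSTUZ; edges |DHSTUZ|=69/32, |K|=73/32
  updated: d(DHKSTUZ,O)=23/32
7. join DHKSTUZ+O (d=23/32) ⇒ DHKOSTUZ; edges |DHKSTUZ|=23/64, |O|=23/64
final tree: ((((((D:69/20,S:31/20):109/32,T:-13/32):115/48,(H:47/12,Z:25/12):311/48):79/32,U:11/32):69/32,K:73/32):23/64,O:23/64)
total length: 987/32

69/32,73/32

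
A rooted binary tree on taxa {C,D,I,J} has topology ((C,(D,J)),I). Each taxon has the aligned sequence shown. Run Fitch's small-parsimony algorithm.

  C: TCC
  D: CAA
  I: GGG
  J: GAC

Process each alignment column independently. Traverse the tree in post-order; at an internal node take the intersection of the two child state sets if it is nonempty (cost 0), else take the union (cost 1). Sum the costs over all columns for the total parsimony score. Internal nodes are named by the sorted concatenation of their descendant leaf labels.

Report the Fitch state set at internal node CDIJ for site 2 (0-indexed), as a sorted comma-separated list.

DJ@0: {C} ∪ {G} = {C,G} (union, +1)
CDJ@0: {T} ∪ {C,G} = {C,G,T} (union, +1)
CDIJ@0: {C,G,T} ∩ {G} = {G} (intersection, +0)
DJ@1: {A} ∩ {A} = {A} (intersection, +0)
CDJ@1: {C} ∪ {A} = {A,C} (union, +1)
CDIJ@1: {A,C} ∪ {G} = {A,C,G} (union, +1)
DJ@2: {A} ∪ {C} = {A,C} (union, +1)
CDJ@2: {C} ∩ {A,C} = {C} (intersection, +0)
CDIJ@2: {C} ∪ {G} = {C,G} (union, +1)
per-site changes: [2, 2, 2]; total = 6

C,G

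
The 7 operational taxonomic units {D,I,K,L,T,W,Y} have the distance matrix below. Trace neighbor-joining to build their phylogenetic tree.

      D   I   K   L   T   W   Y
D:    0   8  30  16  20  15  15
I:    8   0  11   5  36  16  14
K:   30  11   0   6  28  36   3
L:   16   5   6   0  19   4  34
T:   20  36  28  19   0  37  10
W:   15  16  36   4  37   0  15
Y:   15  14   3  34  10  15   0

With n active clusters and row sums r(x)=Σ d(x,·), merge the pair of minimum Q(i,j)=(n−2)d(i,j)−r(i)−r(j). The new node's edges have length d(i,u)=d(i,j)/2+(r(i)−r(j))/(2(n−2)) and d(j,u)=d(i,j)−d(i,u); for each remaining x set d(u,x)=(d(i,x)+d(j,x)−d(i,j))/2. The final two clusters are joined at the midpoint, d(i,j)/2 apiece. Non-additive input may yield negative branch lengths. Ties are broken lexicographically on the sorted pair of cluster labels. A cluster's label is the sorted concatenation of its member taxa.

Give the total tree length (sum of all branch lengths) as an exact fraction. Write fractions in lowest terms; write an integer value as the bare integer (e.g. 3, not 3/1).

95/2

step 1: merge (T,Y) at d=10, Q=-191; branch lengths T→109/10, Y→-9/10; new cluster TY
  updated: d(D,TY)=25/2, d(I,TY)=20, d(K,TY)=21/2, d(L,TY)=43/2, d(TY,W)=21
step 2: merge (K,TY) at d=21/2, Q=-137; branch lengths K→25/4, TY→17/4; new cluster KTY
  updated: d(D,KTY)=16, d(I,KTY)=41/4, d(KTY,L)=17/2, d(KTY,W)=93/4
step 3: merge (L,W) at d=4, Q=-319/4; branch lengths L→-17/8, W→49/8; new cluster LW
  updated: d(D,LW)=27/2, d(I,LW)=17/2, d(KTY,LW)=111/8
step 4: merge (D,I) at d=8, Q=-193/4; branch lengths D→107/16, I→21/16; new cluster DI
  updated: d(DI,KTY)=73/8, d(DI,LW)=7
step 5: merge (DI,KTY) at d=73/8, Q=-30; branch lengths DI→9/8, KTY→8; new cluster DIKTY
  updated: d(DIKTY,LW)=47/8
step 6: merge (DIKTY,LW) at d=47/8; branch lengths DIKTY→47/16, LW→47/16; new cluster DIKLTWY
final tree: (((D:107/16,I:21/16):9/8,(K:25/4,(T:109/10,Y:-9/10):17/4):8):47/16,(L:-17/8,W:49/8):47/16)
total length: 95/2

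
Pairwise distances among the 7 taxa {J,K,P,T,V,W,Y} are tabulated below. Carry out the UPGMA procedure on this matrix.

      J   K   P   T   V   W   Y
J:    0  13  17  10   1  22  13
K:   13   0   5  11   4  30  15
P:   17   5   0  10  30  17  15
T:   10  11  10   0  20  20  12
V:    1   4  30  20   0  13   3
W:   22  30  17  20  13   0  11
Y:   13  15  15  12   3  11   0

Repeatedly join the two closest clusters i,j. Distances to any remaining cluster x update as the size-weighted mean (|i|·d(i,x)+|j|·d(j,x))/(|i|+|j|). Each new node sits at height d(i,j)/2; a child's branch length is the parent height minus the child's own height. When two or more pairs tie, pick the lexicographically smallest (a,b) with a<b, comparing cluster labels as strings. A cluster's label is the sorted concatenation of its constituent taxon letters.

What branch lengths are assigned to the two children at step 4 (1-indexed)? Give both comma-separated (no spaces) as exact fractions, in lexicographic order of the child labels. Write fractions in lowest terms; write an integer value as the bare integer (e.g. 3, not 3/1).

11/4,21/4

step 1: merge (J,V) at d=1; branch lengths J→1/2, V→1/2; new cluster JV
  updated: d(JV,K)=17/2, d(JV,P)=47/2, d(JV,T)=15, d(JV,W)=35/2, d(JV,Y)=8
step 2: merge (K,P) at d=5; branch lengths K→5/2, P→5/2; new cluster KP
  updated: d(JV,KP)=16, d(KP,T)=21/2, d(KP,W)=47/2, d(KP,Y)=15
step 3: merge (JV,Y) at d=8; branch lengths JV→7/2, Y→4; new cluster JVY
  updated: d(JVY,KP)=47/3, d(JVY,T)=14, d(JVY,W)=46/3
step 4: merge (KP,T) at d=21/2; branch lengths KP→11/4, T→21/4; new cluster KPT
  updated: d(JVY,KPT)=136/9, d(KPT,W)=67/3
step 5: merge (JVY,KPT) at d=136/9; branch lengths JVY→32/9, KPT→83/36; new cluster JKPTVY
  updated: d(JKPTVY,W)=113/6
step 6: merge (JKPTVY,W) at d=113/6; branch lengths JKPTVY→67/36, W→113/12; new cluster JKPTVWY
final tree: ((((J:1/2,V:1/2):7/2,Y:4):32/9,((K:5/2,P:5/2):11/4,T:21/4):83/36):67/36,W:113/12)
total length: 1391/36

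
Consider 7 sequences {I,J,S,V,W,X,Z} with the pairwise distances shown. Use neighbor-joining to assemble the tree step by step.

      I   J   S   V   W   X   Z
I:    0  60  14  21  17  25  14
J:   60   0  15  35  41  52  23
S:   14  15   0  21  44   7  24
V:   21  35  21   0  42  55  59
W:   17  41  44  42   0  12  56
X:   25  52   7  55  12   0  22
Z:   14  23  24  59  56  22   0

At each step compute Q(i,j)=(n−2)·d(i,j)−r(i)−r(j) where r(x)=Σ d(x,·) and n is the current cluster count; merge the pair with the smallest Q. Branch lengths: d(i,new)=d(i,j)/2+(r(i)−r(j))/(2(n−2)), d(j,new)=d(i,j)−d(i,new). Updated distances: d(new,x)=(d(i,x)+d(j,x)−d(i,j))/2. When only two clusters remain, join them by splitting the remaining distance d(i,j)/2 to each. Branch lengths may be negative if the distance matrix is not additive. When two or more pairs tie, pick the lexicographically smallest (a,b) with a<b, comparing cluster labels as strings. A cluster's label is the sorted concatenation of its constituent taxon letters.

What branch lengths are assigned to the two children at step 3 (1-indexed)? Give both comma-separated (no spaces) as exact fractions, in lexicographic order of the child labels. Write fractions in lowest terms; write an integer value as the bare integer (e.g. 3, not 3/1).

step 1: merge (W,X) at d=12, Q=-325; branch lengths W→99/10, X→21/10; new cluster WX
  updated: d(I,WX)=15, d(J,WX)=81/2, d(S,WX)=39/2, d(V,WX)=85/2, d(WX,Z)=33
step 2: merge (J,Z) at d=23, Q=-469/2; branch lengths J→225/16, Z→143/16; new cluster JZ
  updated: d(I,JZ)=51/2, d(JZ,S)=8, d(JZ,V)=71/2, d(JZ,WX)=101/4
step 3: merge (I,WX) at d=15, Q=-531/4; branch lengths I→73/24, WX→287/24; new cluster IWX
  updated: d(IWX,JZ)=143/8, d(IWX,S)=37/4, d(IWX,V)=97/4
step 4: merge (IWX,V) at d=97/4, Q=-669/8; branch lengths IWX→153/32, V→623/32; new cluster IVWX
  updated: d(IVWX,JZ)=233/16, d(IVWX,S)=3
step 5: merge (IVWX,JZ) at d=233/16, Q=-409/16; branch lengths IVWX→153/32, JZ→313/32; new cluster IJVWXZ
  updated: d(IJVWXZ,S)=-57/32
step 6: merge (IJVWXZ,S) at d=-57/32; branch lengths IJVWXZ→-57/64, S→-57/64; new cluster IJSVWXZ
final tree: ((((I:73/24,(W:99/10,X:21/10):287/24):153/32,V:623/32):153/32,(J:225/16,Z:143/16):313/32):-57/64,S:-57/64)
total length: 2785/32

73/24,287/24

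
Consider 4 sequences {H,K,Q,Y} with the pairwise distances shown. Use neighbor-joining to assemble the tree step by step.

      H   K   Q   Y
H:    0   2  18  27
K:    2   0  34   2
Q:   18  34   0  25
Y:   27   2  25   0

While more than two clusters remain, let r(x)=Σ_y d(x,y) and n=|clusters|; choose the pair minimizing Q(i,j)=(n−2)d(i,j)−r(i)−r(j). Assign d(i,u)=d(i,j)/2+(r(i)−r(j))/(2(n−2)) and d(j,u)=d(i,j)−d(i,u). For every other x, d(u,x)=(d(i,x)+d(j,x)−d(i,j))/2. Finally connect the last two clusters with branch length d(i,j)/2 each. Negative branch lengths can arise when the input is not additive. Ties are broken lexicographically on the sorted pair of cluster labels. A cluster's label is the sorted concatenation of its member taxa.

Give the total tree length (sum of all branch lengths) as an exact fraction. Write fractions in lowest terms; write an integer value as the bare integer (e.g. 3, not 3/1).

32

step 1: merge (H,Q) at d=18, Q=-88; branch lengths H→3/2, Q→33/2; new cluster HQ
  updated: d(HQ,K)=9, d(HQ,Y)=17
step 2: merge (HQ,K) at d=9, Q=-28; branch lengths HQ→12, K→-3; new cluster HKQ
  updated: d(HKQ,Y)=5
step 3: merge (HKQ,Y) at d=5; branch lengths HKQ→5/2, Y→5/2; new cluster HKQY
final tree: (((H:3/2,Q:33/2):12,K:-3):5/2,Y:5/2)
total length: 32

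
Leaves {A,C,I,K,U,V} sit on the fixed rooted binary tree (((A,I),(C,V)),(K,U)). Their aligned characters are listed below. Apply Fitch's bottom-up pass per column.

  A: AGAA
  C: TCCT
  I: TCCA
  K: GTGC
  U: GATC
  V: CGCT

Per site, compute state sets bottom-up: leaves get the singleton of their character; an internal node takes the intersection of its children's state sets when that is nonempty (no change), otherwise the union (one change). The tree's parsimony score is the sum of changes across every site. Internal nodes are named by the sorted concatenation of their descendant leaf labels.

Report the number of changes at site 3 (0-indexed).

[col 0] AI: children A:{A}, I:{T} ∪→ {A,T}; cost 1
[col 0] CV: children C:{T}, V:{C} ∪→ {C,T}; cost 1
[col 0] ACIV: children AI:{A,T}, CV:{C,T} ∩→ {T}; cost 0
[col 0] KU: children K:{G}, U:{G} ∩→ {G}; cost 0
[col 0] ACIKUV: children ACIV:{T}, KU:{G} ∪→ {G,T}; cost 1
[col 1] AI: children A:{G}, I:{C} ∪→ {C,G}; cost 1
[col 1] CV: children C:{C}, V:{G} ∪→ {C,G}; cost 1
[col 1] ACIV: children AI:{C,G}, CV:{C,G} ∩→ {C,G}; cost 0
[col 1] KU: children K:{T}, U:{A} ∪→ {A,T}; cost 1
[col 1] ACIKUV: children ACIV:{C,G}, KU:{A,T} ∪→ {A,C,G,T}; cost 1
[col 2] AI: children A:{A}, I:{C} ∪→ {A,C}; cost 1
[col 2] CV: children C:{C}, V:{C} ∩→ {C}; cost 0
[col 2] ACIV: children AI:{A,C}, CV:{C} ∩→ {C}; cost 0
[col 2] KU: children K:{G}, U:{T} ∪→ {G,T}; cost 1
[col 2] ACIKUV: children ACIV:{C}, KU:{G,T} ∪→ {C,G,T}; cost 1
[col 3] AI: children A:{A}, I:{A} ∩→ {A}; cost 0
[col 3] CV: children C:{T}, V:{T} ∩→ {T}; cost 0
[col 3] ACIV: children AI:{A}, CV:{T} ∪→ {A,T}; cost 1
[col 3] KU: children K:{C}, U:{C} ∩→ {C}; cost 0
[col 3] ACIKUV: children ACIV:{A,T}, KU:{C} ∪→ {A,C,T}; cost 1
per-site changes: [3, 4, 3, 2]; total = 12

2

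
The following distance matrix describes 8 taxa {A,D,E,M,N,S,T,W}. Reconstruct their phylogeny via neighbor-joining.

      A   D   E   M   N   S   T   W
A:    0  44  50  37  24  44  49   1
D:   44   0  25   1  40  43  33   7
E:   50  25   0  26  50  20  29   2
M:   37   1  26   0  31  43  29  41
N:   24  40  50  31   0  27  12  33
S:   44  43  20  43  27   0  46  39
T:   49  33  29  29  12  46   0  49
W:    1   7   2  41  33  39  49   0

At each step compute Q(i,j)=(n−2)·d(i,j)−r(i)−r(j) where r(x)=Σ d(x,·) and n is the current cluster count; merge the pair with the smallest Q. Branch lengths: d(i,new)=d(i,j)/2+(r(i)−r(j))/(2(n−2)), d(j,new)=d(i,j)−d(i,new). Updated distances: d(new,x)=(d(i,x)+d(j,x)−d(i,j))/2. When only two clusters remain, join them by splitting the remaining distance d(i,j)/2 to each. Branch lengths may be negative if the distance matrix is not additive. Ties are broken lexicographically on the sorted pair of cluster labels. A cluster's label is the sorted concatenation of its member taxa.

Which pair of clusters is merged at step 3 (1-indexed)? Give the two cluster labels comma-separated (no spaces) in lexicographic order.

iteration 1: select A,W (d=1, Q=-415); attach at lengths (83/12, -71/12); label the merged cluster AW
  updated: d(AW,D)=25, d(AW,E)=51/2, d(AW,M)=77/2, d(AW,N)=28, d(AW,S)=41, d(AW,T)=97/2
iteration 2: select D,M (d=1, Q=-661/2); attach at lengths (7/20, 13/20); label the merged cluster DM
  updated: d(AW,DM)=125/4, d(DM,E)=25, d(DM,N)=35, d(DM,S)=85/2, d(DM,T)=61/2
iteration 3: select N,T (d=12, Q=-270); attach at lengths (17/4, 31/4); label the merged cluster NT
  updated: d(AW,NT)=129/4, d(DM,NT)=107/4, d(E,NT)=67/2, d(NT,S)=61/2
iteration 4: select E,S (d=20, Q=-178); attach at lengths (5, 15); label the merged cluster ES
  updated: d(AW,ES)=93/4, d(DM,ES)=95/4, d(ES,NT)=22
iteration 5: select AW,ES (d=93/4, Q=-437/4); attach at lengths (257/16, 115/16); label the merged cluster AESW
  updated: d(AESW,DM)=127/8, d(AESW,NT)=31/2
iteration 6: select AESW,DM (d=127/8, Q=-465/8); attach at lengths (37/16, 217/16); label the merged cluster ADEMSW
  updated: d(ADEMSW,NT)=211/16
iteration 7: select ADEMSW,NT (d=211/16); attach at lengths (211/32, 211/32); label the merged cluster ADEMNSTW
final tree: ((((A:83/12,W:-71/12):257/16,(E:5,S:15):115/16):37/16,(D:7/20,M:13/20):217/16):211/32,(N:17/4,T:31/4):211/32)
total length: 1381/16

N,T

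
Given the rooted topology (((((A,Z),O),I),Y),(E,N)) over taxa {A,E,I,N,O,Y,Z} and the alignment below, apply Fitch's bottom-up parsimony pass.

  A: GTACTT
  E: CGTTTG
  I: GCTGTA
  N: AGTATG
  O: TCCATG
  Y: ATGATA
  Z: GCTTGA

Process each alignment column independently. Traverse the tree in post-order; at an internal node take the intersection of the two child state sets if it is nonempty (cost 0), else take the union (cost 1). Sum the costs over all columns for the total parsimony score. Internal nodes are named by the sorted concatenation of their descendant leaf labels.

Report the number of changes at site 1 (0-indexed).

3

AZ@0: {G} ∩ {G} = {G} (intersection, +0)
AOZ@0: {G} ∪ {T} = {G,T} (union, +1)
AIOZ@0: {G,T} ∩ {G} = {G} (intersection, +0)
AIOYZ@0: {G} ∪ {A} = {A,G} (union, +1)
EN@0: {C} ∪ {A} = {A,C} (union, +1)
AEINOYZ@0: {A,G} ∩ {A,C} = {A} (intersection, +0)
AZ@1: {T} ∪ {C} = {C,T} (union, +1)
AOZ@1: {C,T} ∩ {C} = {C} (intersection, +0)
AIOZ@1: {C} ∩ {C} = {C} (intersection, +0)
AIOYZ@1: {C} ∪ {T} = {C,T} (union, +1)
EN@1: {G} ∩ {G} = {G} (intersection, +0)
AEINOYZ@1: {C,T} ∪ {G} = {C,G,T} (union, +1)
AZ@2: {A} ∪ {T} = {A,T} (union, +1)
AOZ@2: {A,T} ∪ {C} = {A,C,T} (union, +1)
AIOZ@2: {A,C,T} ∩ {T} = {T} (intersection, +0)
AIOYZ@2: {T} ∪ {G} = {G,T} (union, +1)
EN@2: {T} ∩ {T} = {T} (intersection, +0)
AEINOYZ@2: {G,T} ∩ {T} = {T} (intersection, +0)
AZ@3: {C} ∪ {T} = {C,T} (union, +1)
AOZ@3: {C,T} ∪ {A} = {A,C,T} (union, +1)
AIOZ@3: {A,C,T} ∪ {G} = {A,C,G,T} (union, +1)
AIOYZ@3: {A,C,G,T} ∩ {A} = {A} (intersection, +0)
EN@3: {T} ∪ {A} = {A,T} (union, +1)
AEINOYZ@3: {A} ∩ {A,T} = {A} (intersection, +0)
AZ@4: {T} ∪ {G} = {G,T} (union, +1)
AOZ@4: {G,T} ∩ {T} = {T} (intersection, +0)
AIOZ@4: {T} ∩ {T} = {T} (intersection, +0)
AIOYZ@4: {T} ∩ {T} = {T} (intersection, +0)
EN@4: {T} ∩ {T} = {T} (intersection, +0)
AEINOYZ@4: {T} ∩ {T} = {T} (intersection, +0)
AZ@5: {T} ∪ {A} = {A,T} (union, +1)
AOZ@5: {A,T} ∪ {G} = {A,G,T} (union, +1)
AIOZ@5: {A,G,T} ∩ {A} = {A} (intersection, +0)
AIOYZ@5: {A} ∩ {A} = {A} (intersection, +0)
EN@5: {G} ∩ {G} = {G} (intersection, +0)
AEINOYZ@5: {A} ∪ {G} = {A,G} (union, +1)
per-site changes: [3, 3, 3, 4, 1, 3]; total = 17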